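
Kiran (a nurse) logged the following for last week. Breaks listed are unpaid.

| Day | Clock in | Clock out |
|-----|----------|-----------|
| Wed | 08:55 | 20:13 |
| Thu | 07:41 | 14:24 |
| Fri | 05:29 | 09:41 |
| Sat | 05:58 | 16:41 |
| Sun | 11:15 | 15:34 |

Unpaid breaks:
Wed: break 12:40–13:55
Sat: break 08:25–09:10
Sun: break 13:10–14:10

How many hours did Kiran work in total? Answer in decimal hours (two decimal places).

34.25 hours

Wed: 08:55–20:13 = 11 h 18 min; less 75 min break → 10 h 3 min
Thu: 07:41–14:24 = 6 h 43 min
Fri: 05:29–09:41 = 4 h 12 min
Sat: 05:58–16:41 = 10 h 43 min; less 45 min break → 9 h 58 min
Sun: 11:15–15:34 = 4 h 19 min; less 60 min break → 3 h 19 min
Total: 10 h 3 min + 6 h 43 min + 4 h 12 min + 9 h 58 min + 3 h 19 min = 34 h 15 min.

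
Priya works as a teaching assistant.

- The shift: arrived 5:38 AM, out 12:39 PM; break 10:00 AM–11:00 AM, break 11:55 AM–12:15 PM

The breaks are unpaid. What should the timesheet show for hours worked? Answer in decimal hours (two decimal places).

5.68 hours

The shift: 5:38 AM–12:39 PM = 7 h 1 min; less 80 min break → 5 h 41 min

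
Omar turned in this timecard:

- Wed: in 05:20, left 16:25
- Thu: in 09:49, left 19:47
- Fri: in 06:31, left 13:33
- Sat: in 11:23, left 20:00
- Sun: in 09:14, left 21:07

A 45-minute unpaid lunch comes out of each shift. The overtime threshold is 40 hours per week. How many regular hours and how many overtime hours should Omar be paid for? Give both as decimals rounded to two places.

Wed: 05:20–16:25 = 11 h 5 min; less 45 min break → 10 h 20 min
Thu: 09:49–19:47 = 9 h 58 min; less 45 min break → 9 h 13 min
Fri: 06:31–13:33 = 7 h 2 min; less 45 min break → 6 h 17 min
Sat: 11:23–20:00 = 8 h 37 min; less 45 min break → 7 h 52 min
Sun: 09:14–21:07 = 11 h 53 min; less 45 min break → 11 h 8 min
Total worked: 44 h 50 min = 44.83 h.
Threshold 40 h → overtime 4 h 50 min, regular 40 h 0 min.

Regular 40.00 hours, overtime 4.83 hours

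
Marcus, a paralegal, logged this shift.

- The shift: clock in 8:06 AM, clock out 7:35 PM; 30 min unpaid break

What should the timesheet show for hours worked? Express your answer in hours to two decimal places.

The shift: 8:06 AM–7:35 PM = 11 h 29 min; less 30 min break → 10 h 59 min

10.98 hours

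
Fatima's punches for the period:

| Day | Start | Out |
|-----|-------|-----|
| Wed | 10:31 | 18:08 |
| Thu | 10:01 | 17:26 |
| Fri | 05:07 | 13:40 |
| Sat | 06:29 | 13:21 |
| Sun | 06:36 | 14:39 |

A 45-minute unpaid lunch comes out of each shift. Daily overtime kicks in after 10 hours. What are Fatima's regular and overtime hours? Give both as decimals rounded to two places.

Wed: 10:31–18:08 = 7 h 37 min; less 45 min break → 6 h 52 min
Thu: 10:01–17:26 = 7 h 25 min; less 45 min break → 6 h 40 min
Fri: 05:07–13:40 = 8 h 33 min; less 45 min break → 7 h 48 min
Sat: 06:29–13:21 = 6 h 52 min; less 45 min break → 6 h 7 min
Sun: 06:36–14:39 = 8 h 3 min; less 45 min break → 7 h 18 min
Wed reg 6 h 52 min / OT 0 h 0 min; Thu reg 6 h 40 min / OT 0 h 0 min; Fri reg 7 h 48 min / OT 0 h 0 min; Sat reg 6 h 7 min / OT 0 h 0 min; Sun reg 7 h 18 min / OT 0 h 0 min.
Totals: regular 34 h 45 min, overtime 0 h 0 min.

Regular 34.75 hours, overtime 0.00 hours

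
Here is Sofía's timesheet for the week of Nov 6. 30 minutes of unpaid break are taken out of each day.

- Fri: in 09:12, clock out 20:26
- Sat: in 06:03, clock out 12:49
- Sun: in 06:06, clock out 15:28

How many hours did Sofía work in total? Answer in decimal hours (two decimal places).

25.87 hours

Fri: 09:12–20:26 = 11 h 14 min; less 30 min break → 10 h 44 min
Sat: 06:03–12:49 = 6 h 46 min; less 30 min break → 6 h 16 min
Sun: 06:06–15:28 = 9 h 22 min; less 30 min break → 8 h 52 min
Total: 10 h 44 min + 6 h 16 min + 8 h 52 min = 25 h 52 min.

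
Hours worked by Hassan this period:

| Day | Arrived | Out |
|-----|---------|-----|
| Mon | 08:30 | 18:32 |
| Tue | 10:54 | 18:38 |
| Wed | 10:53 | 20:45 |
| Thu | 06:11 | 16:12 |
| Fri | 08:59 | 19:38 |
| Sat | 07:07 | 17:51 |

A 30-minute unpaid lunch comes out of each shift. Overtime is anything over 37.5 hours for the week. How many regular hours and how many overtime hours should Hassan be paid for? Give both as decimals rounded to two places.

Mon: 08:30–18:32 = 10 h 2 min; less 30 min break → 9 h 32 min
Tue: 10:54–18:38 = 7 h 44 min; less 30 min break → 7 h 14 min
Wed: 10:53–20:45 = 9 h 52 min; less 30 min break → 9 h 22 min
Thu: 06:11–16:12 = 10 h 1 min; less 30 min break → 9 h 31 min
Fri: 08:59–19:38 = 10 h 39 min; less 30 min break → 10 h 9 min
Sat: 07:07–17:51 = 10 h 44 min; less 30 min break → 10 h 14 min
Total worked: 56 h 2 min = 56.03 h.
Threshold 37.5 h → overtime 18 h 32 min, regular 37 h 30 min.

Regular 37.50 hours, overtime 18.53 hours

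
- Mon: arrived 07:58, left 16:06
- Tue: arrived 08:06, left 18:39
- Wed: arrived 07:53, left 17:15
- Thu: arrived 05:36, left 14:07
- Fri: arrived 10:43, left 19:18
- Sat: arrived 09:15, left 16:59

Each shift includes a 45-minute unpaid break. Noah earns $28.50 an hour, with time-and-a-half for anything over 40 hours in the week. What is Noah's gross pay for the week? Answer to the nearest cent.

$1498.39

Mon: 07:58–16:06 = 8 h 8 min; less 45 min break → 7 h 23 min
Tue: 08:06–18:39 = 10 h 33 min; less 45 min break → 9 h 48 min
Wed: 07:53–17:15 = 9 h 22 min; less 45 min break → 8 h 37 min
Thu: 05:36–14:07 = 8 h 31 min; less 45 min break → 7 h 46 min
Fri: 10:43–19:18 = 8 h 35 min; less 45 min break → 7 h 50 min
Sat: 09:15–16:59 = 7 h 44 min; less 45 min break → 6 h 59 min
Total worked: 48 h 23 min = 2903 min.
Regular 40 h 0 min = 2400 min at $28.50/h; overtime 8 h 23 min = 503 min at $42.75/h.
Pay = (2400 × $28.50 + 503 × $42.75) ÷ 60 = $1498.39.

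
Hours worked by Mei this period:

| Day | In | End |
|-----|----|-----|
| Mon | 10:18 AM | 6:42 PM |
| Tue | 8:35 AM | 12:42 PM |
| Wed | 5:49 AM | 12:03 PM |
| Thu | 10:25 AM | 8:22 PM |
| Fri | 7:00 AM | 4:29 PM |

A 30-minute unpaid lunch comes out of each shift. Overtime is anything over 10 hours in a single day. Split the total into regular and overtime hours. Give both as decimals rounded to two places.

Regular 35.68 hours, overtime 0.00 hours

Mon: 10:18 AM–6:42 PM = 8 h 24 min; less 30 min break → 7 h 54 min
Tue: 8:35 AM–12:42 PM = 4 h 7 min; less 30 min break → 3 h 37 min
Wed: 5:49 AM–12:03 PM = 6 h 14 min; less 30 min break → 5 h 44 min
Thu: 10:25 AM–8:22 PM = 9 h 57 min; less 30 min break → 9 h 27 min
Fri: 7:00 AM–4:29 PM = 9 h 29 min; less 30 min break → 8 h 59 min
Mon reg 7 h 54 min / OT 0 h 0 min; Tue reg 3 h 37 min / OT 0 h 0 min; Wed reg 5 h 44 min / OT 0 h 0 min; Thu reg 9 h 27 min / OT 0 h 0 min; Fri reg 8 h 59 min / OT 0 h 0 min.
Totals: regular 35 h 41 min, overtime 0 h 0 min.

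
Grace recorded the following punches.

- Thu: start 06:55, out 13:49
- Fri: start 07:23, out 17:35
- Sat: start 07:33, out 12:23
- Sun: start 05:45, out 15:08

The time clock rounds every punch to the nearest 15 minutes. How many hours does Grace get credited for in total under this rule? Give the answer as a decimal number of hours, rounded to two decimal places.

31.25 hours

Thu: in 06:55→07:00, out 13:49→13:45; 6 h 45 min
Fri: in 07:23→07:30, out 17:35→17:30; 10 h 0 min
Sat: in 07:33→07:30, out 12:23→12:30; 5 h 0 min
Sun: in 05:45→05:45, out 15:08→15:15; 9 h 30 min
Total credited: 31 h 15 min.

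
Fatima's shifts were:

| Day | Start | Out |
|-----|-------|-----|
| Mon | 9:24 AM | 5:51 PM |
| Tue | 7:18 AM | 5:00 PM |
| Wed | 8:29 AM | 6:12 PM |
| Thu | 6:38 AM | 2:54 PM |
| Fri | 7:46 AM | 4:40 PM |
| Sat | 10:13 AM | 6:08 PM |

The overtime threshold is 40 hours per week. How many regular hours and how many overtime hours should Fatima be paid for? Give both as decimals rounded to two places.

Mon: 9:24 AM–5:51 PM = 8 h 27 min
Tue: 7:18 AM–5:00 PM = 9 h 42 min
Wed: 8:29 AM–6:12 PM = 9 h 43 min
Thu: 6:38 AM–2:54 PM = 8 h 16 min
Fri: 7:46 AM–4:40 PM = 8 h 54 min
Sat: 10:13 AM–6:08 PM = 7 h 55 min
Total worked: 52 h 57 min = 52.95 h.
Threshold 40 h → overtime 12 h 57 min, regular 40 h 0 min.

Regular 40.00 hours, overtime 12.95 hours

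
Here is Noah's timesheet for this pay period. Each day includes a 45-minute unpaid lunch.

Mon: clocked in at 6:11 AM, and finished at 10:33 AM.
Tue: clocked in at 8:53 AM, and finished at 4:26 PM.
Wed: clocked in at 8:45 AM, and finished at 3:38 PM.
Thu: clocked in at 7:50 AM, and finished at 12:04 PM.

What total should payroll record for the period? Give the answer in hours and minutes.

20 h 2 min

Mon: 6:11 AM–10:33 AM = 4 h 22 min; less 45 min break → 3 h 37 min
Tue: 8:53 AM–4:26 PM = 7 h 33 min; less 45 min break → 6 h 48 min
Wed: 8:45 AM–3:38 PM = 6 h 53 min; less 45 min break → 6 h 8 min
Thu: 7:50 AM–12:04 PM = 4 h 14 min; less 45 min break → 3 h 29 min
Total: 3 h 37 min + 6 h 48 min + 6 h 8 min + 3 h 29 min = 20 h 2 min.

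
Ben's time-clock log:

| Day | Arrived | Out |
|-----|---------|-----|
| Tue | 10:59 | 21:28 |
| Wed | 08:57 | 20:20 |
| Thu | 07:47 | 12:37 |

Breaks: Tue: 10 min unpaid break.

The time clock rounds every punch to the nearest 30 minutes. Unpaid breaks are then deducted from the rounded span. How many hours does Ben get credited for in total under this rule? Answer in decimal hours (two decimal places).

26.33 hours

Tue: in 10:59→11:00, out 21:28→21:30; 10 h 30 min − 10 min = 10 h 20 min
Wed: in 08:57→09:00, out 20:20→20:30; 11 h 30 min
Thu: in 07:47→08:00, out 12:37→12:30; 4 h 30 min
Total credited: 26 h 20 min.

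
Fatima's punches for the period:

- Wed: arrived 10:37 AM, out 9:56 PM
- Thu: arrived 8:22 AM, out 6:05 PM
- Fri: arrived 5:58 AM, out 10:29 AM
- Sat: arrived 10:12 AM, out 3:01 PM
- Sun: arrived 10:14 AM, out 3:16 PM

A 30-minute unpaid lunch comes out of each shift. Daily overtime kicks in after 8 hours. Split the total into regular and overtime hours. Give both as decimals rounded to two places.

Regular 28.87 hours, overtime 4.03 hours

Wed: 10:37 AM–9:56 PM = 11 h 19 min; less 30 min break → 10 h 49 min
Thu: 8:22 AM–6:05 PM = 9 h 43 min; less 30 min break → 9 h 13 min
Fri: 5:58 AM–10:29 AM = 4 h 31 min; less 30 min break → 4 h 1 min
Sat: 10:12 AM–3:01 PM = 4 h 49 min; less 30 min break → 4 h 19 min
Sun: 10:14 AM–3:16 PM = 5 h 2 min; less 30 min break → 4 h 32 min
Wed reg 8 h 0 min / OT 2 h 49 min; Thu reg 8 h 0 min / OT 1 h 13 min; Fri reg 4 h 1 min / OT 0 h 0 min; Sat reg 4 h 19 min / OT 0 h 0 min; Sun reg 4 h 32 min / OT 0 h 0 min.
Totals: regular 28 h 52 min, overtime 4 h 2 min.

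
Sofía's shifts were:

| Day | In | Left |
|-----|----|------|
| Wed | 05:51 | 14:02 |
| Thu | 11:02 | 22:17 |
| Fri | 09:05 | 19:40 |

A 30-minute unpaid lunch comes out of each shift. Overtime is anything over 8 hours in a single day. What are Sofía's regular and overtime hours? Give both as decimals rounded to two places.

Regular 23.68 hours, overtime 4.83 hours

Wed: 05:51–14:02 = 8 h 11 min; less 30 min break → 7 h 41 min
Thu: 11:02–22:17 = 11 h 15 min; less 30 min break → 10 h 45 min
Fri: 09:05–19:40 = 10 h 35 min; less 30 min break → 10 h 5 min
Wed reg 7 h 41 min / OT 0 h 0 min; Thu reg 8 h 0 min / OT 2 h 45 min; Fri reg 8 h 0 min / OT 2 h 5 min.
Totals: regular 23 h 41 min, overtime 4 h 50 min.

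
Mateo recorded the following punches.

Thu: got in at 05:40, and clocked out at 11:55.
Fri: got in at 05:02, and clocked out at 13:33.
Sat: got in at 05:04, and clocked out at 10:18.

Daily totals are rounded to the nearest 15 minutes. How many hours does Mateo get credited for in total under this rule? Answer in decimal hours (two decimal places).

Thu: 05:40–11:55 = 6 h 15 min → rounds to 6 h 15 min
Fri: 05:02–13:33 = 8 h 31 min → rounds to 8 h 30 min
Sat: 05:04–10:18 = 5 h 14 min → rounds to 5 h 15 min
Total credited: 20 h 0 min.

20.00 hours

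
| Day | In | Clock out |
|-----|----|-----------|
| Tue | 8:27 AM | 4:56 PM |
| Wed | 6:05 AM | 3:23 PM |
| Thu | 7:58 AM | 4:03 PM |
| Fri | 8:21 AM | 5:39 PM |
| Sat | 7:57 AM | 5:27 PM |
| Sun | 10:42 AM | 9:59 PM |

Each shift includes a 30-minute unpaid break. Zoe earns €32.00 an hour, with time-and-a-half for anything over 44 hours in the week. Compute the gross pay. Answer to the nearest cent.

€1837.60

Tue: 8:27 AM–4:56 PM = 8 h 29 min; less 30 min break → 7 h 59 min
Wed: 6:05 AM–3:23 PM = 9 h 18 min; less 30 min break → 8 h 48 min
Thu: 7:58 AM–4:03 PM = 8 h 5 min; less 30 min break → 7 h 35 min
Fri: 8:21 AM–5:39 PM = 9 h 18 min; less 30 min break → 8 h 48 min
Sat: 7:57 AM–5:27 PM = 9 h 30 min; less 30 min break → 9 h 0 min
Sun: 10:42 AM–9:59 PM = 11 h 17 min; less 30 min break → 10 h 47 min
Total worked: 52 h 57 min = 3177 min.
Regular 44 h 0 min = 2640 min at €32.00/h; overtime 8 h 57 min = 537 min at €48.00/h.
Pay = (2640 × €32.00 + 537 × €48.00) ÷ 60 = €1837.60.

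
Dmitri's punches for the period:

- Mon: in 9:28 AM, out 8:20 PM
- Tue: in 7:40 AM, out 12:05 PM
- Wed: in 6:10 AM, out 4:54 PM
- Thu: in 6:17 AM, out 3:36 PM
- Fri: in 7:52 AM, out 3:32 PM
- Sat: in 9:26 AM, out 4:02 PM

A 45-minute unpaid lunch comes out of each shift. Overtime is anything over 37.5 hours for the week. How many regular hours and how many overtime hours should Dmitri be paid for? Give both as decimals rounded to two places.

Regular 37.50 hours, overtime 7.60 hours

Mon: 9:28 AM–8:20 PM = 10 h 52 min; less 45 min break → 10 h 7 min
Tue: 7:40 AM–12:05 PM = 4 h 25 min; less 45 min break → 3 h 40 min
Wed: 6:10 AM–4:54 PM = 10 h 44 min; less 45 min break → 9 h 59 min
Thu: 6:17 AM–3:36 PM = 9 h 19 min; less 45 min break → 8 h 34 min
Fri: 7:52 AM–3:32 PM = 7 h 40 min; less 45 min break → 6 h 55 min
Sat: 9:26 AM–4:02 PM = 6 h 36 min; less 45 min break → 5 h 51 min
Total worked: 45 h 6 min = 45.10 h.
Threshold 37.5 h → overtime 7 h 36 min, regular 37 h 30 min.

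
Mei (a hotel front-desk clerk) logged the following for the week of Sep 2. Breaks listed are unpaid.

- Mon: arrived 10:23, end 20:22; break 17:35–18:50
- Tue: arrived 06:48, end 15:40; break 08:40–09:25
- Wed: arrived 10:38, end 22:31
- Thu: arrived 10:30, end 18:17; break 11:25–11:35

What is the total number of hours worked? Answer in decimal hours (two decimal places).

Mon: 10:23–20:22 = 9 h 59 min; less 75 min break → 8 h 44 min
Tue: 06:48–15:40 = 8 h 52 min; less 45 min break → 8 h 7 min
Wed: 10:38–22:31 = 11 h 53 min
Thu: 10:30–18:17 = 7 h 47 min; less 10 min break → 7 h 37 min
Total: 8 h 44 min + 8 h 7 min + 11 h 53 min + 7 h 37 min = 36 h 21 min.

36.35 hours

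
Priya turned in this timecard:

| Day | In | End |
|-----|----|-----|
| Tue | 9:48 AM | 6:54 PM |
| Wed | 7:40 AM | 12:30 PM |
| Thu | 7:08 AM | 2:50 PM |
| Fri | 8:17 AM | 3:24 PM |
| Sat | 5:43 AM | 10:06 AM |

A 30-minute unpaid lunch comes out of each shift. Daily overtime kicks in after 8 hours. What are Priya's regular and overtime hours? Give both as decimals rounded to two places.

Tue: 9:48 AM–6:54 PM = 9 h 6 min; less 30 min break → 8 h 36 min
Wed: 7:40 AM–12:30 PM = 4 h 50 min; less 30 min break → 4 h 20 min
Thu: 7:08 AM–2:50 PM = 7 h 42 min; less 30 min break → 7 h 12 min
Fri: 8:17 AM–3:24 PM = 7 h 7 min; less 30 min break → 6 h 37 min
Sat: 5:43 AM–10:06 AM = 4 h 23 min; less 30 min break → 3 h 53 min
Tue reg 8 h 0 min / OT 0 h 36 min; Wed reg 4 h 20 min / OT 0 h 0 min; Thu reg 7 h 12 min / OT 0 h 0 min; Fri reg 6 h 37 min / OT 0 h 0 min; Sat reg 3 h 53 min / OT 0 h 0 min.
Totals: regular 30 h 2 min, overtime 0 h 36 min.

Regular 30.03 hours, overtime 0.60 hours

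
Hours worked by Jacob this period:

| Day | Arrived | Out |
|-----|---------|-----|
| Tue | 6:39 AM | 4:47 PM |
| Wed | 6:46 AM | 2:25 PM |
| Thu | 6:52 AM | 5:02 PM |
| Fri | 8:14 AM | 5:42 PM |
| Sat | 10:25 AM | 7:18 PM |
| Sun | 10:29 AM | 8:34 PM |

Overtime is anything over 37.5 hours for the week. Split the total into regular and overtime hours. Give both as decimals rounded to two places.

Tue: 6:39 AM–4:47 PM = 10 h 8 min
Wed: 6:46 AM–2:25 PM = 7 h 39 min
Thu: 6:52 AM–5:02 PM = 10 h 10 min
Fri: 8:14 AM–5:42 PM = 9 h 28 min
Sat: 10:25 AM–7:18 PM = 8 h 53 min
Sun: 10:29 AM–8:34 PM = 10 h 5 min
Total worked: 56 h 23 min = 56.38 h.
Threshold 37.5 h → overtime 18 h 53 min, regular 37 h 30 min.

Regular 37.50 hours, overtime 18.88 hours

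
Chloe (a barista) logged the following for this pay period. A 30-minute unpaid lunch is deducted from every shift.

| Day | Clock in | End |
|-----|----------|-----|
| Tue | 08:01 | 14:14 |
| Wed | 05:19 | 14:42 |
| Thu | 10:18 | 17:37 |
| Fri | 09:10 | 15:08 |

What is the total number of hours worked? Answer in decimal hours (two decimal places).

Tue: 08:01–14:14 = 6 h 13 min; less 30 min break → 5 h 43 min
Wed: 05:19–14:42 = 9 h 23 min; less 30 min break → 8 h 53 min
Thu: 10:18–17:37 = 7 h 19 min; less 30 min break → 6 h 49 min
Fri: 09:10–15:08 = 5 h 58 min; less 30 min break → 5 h 28 min
Total: 5 h 43 min + 8 h 53 min + 6 h 49 min + 5 h 28 min = 26 h 53 min.

26.88 hours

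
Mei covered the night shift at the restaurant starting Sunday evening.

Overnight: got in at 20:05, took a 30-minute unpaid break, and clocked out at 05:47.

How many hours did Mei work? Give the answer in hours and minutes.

9 h 12 min

Overnight: 20:05 → midnight = 3 h 55 min; midnight → 05:47 = 5 h 47 min; span 9 h 42 min; less 30 min break → 9 h 12 min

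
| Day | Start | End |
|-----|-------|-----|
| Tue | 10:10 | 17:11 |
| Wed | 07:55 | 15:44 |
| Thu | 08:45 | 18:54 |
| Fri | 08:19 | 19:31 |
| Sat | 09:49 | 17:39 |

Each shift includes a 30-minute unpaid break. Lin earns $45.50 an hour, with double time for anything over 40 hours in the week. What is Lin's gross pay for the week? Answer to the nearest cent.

Tue: 10:10–17:11 = 7 h 1 min; less 30 min break → 6 h 31 min
Wed: 07:55–15:44 = 7 h 49 min; less 30 min break → 7 h 19 min
Thu: 08:45–18:54 = 10 h 9 min; less 30 min break → 9 h 39 min
Fri: 08:19–19:31 = 11 h 12 min; less 30 min break → 10 h 42 min
Sat: 09:49–17:39 = 7 h 50 min; less 30 min break → 7 h 20 min
Total worked: 41 h 31 min = 2491 min.
Regular 40 h 0 min = 2400 min at $45.50/h; overtime 1 h 31 min = 91 min at $91.00/h.
Pay = (2400 × $45.50 + 91 × $91.00) ÷ 60 = $1958.02.

$1958.02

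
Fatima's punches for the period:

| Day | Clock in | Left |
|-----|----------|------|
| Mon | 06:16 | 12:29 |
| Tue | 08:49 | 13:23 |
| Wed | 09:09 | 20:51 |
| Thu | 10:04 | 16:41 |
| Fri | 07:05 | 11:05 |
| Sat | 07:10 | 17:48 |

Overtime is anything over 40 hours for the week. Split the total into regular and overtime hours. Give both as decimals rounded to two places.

Mon: 06:16–12:29 = 6 h 13 min
Tue: 08:49–13:23 = 4 h 34 min
Wed: 09:09–20:51 = 11 h 42 min
Thu: 10:04–16:41 = 6 h 37 min
Fri: 07:05–11:05 = 4 h 0 min
Sat: 07:10–17:48 = 10 h 38 min
Total worked: 43 h 44 min = 43.73 h.
Threshold 40 h → overtime 3 h 44 min, regular 40 h 0 min.

Regular 40.00 hours, overtime 3.73 hours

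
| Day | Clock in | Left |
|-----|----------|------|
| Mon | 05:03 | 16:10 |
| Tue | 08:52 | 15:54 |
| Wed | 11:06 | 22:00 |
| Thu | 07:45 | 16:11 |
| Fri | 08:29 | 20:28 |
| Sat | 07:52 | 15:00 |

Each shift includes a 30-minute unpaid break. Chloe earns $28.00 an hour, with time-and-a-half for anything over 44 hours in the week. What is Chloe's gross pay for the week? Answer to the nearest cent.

$1635.20

Mon: 05:03–16:10 = 11 h 7 min; less 30 min break → 10 h 37 min
Tue: 08:52–15:54 = 7 h 2 min; less 30 min break → 6 h 32 min
Wed: 11:06–22:00 = 10 h 54 min; less 30 min break → 10 h 24 min
Thu: 07:45–16:11 = 8 h 26 min; less 30 min break → 7 h 56 min
Fri: 08:29–20:28 = 11 h 59 min; less 30 min break → 11 h 29 min
Sat: 07:52–15:00 = 7 h 8 min; less 30 min break → 6 h 38 min
Total worked: 53 h 36 min = 3216 min.
Regular 44 h 0 min = 2640 min at $28.00/h; overtime 9 h 36 min = 576 min at $42.00/h.
Pay = (2640 × $28.00 + 576 × $42.00) ÷ 60 = $1635.20.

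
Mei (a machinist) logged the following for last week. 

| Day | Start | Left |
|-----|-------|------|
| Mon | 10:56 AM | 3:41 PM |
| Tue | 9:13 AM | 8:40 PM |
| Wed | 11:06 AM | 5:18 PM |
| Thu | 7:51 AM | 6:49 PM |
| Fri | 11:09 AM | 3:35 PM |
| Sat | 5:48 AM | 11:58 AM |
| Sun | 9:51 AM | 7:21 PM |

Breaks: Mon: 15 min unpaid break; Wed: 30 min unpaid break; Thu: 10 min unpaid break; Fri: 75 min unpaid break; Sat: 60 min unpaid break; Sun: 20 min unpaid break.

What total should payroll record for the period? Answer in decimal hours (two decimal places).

Mon: 10:56 AM–3:41 PM = 4 h 45 min; less 15 min break → 4 h 30 min
Tue: 9:13 AM–8:40 PM = 11 h 27 min
Wed: 11:06 AM–5:18 PM = 6 h 12 min; less 30 min break → 5 h 42 min
Thu: 7:51 AM–6:49 PM = 10 h 58 min; less 10 min break → 10 h 48 min
Fri: 11:09 AM–3:35 PM = 4 h 26 min; less 75 min break → 3 h 11 min
Sat: 5:48 AM–11:58 AM = 6 h 10 min; less 60 min break → 5 h 10 min
Sun: 9:51 AM–7:21 PM = 9 h 30 min; less 20 min break → 9 h 10 min
Total: 4 h 30 min + 11 h 27 min + 5 h 42 min + 10 h 48 min + 3 h 11 min + 5 h 10 min + 9 h 10 min = 49 h 58 min.

49.97 hours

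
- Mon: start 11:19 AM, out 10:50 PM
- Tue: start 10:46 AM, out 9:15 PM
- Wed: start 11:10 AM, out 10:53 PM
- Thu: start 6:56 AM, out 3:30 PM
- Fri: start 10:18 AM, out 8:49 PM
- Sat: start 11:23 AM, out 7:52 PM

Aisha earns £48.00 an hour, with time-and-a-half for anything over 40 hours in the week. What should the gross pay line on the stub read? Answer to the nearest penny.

£3452.40

Mon: 11:19 AM–10:50 PM = 11 h 31 min
Tue: 10:46 AM–9:15 PM = 10 h 29 min
Wed: 11:10 AM–10:53 PM = 11 h 43 min
Thu: 6:56 AM–3:30 PM = 8 h 34 min
Fri: 10:18 AM–8:49 PM = 10 h 31 min
Sat: 11:23 AM–7:52 PM = 8 h 29 min
Total worked: 61 h 17 min = 3677 min.
Regular 40 h 0 min = 2400 min at £48.00/h; overtime 21 h 17 min = 1277 min at £72.00/h.
Pay = (2400 × £48.00 + 1277 × £72.00) ÷ 60 = £3452.40.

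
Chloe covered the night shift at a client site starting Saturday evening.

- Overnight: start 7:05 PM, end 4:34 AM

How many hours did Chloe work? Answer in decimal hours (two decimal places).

9.48 hours

Overnight: 7:05 PM → midnight = 4 h 55 min; midnight → 4:34 AM = 4 h 34 min; span 9 h 29 min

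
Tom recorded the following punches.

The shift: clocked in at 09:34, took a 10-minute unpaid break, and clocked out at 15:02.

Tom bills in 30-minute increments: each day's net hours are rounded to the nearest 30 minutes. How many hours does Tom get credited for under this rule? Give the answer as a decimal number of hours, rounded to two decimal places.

The shift: 09:34–15:02 = 5 h 28 min − 10 min = 5 h 18 min → rounds to 5 h 30 min

5.50 hours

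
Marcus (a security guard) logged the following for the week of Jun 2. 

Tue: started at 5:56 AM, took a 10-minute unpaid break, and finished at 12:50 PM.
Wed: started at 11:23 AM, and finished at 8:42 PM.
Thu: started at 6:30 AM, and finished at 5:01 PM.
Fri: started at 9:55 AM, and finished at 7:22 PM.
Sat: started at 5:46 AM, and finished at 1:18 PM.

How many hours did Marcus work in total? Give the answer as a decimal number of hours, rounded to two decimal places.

43.55 hours

Tue: 5:56 AM–12:50 PM = 6 h 54 min; less 10 min break → 6 h 44 min
Wed: 11:23 AM–8:42 PM = 9 h 19 min
Thu: 6:30 AM–5:01 PM = 10 h 31 min
Fri: 9:55 AM–7:22 PM = 9 h 27 min
Sat: 5:46 AM–1:18 PM = 7 h 32 min
Total: 6 h 44 min + 9 h 19 min + 10 h 31 min + 9 h 27 min + 7 h 32 min = 43 h 33 min.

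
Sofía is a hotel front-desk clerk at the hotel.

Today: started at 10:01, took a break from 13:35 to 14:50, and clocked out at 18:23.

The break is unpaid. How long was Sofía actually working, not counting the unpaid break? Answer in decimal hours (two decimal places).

7.12 hours

Today: 10:01–18:23 = 8 h 22 min; less 75 min break → 7 h 7 min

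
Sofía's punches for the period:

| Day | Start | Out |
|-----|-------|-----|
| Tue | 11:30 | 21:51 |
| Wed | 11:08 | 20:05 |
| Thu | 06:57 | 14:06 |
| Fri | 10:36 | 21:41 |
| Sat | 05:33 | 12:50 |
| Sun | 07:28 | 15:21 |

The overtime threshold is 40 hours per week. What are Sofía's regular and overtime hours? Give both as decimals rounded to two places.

Regular 40.00 hours, overtime 12.70 hours

Tue: 11:30–21:51 = 10 h 21 min
Wed: 11:08–20:05 = 8 h 57 min
Thu: 06:57–14:06 = 7 h 9 min
Fri: 10:36–21:41 = 11 h 5 min
Sat: 05:33–12:50 = 7 h 17 min
Sun: 07:28–15:21 = 7 h 53 min
Total worked: 52 h 42 min = 52.70 h.
Threshold 40 h → overtime 12 h 42 min, regular 40 h 0 min.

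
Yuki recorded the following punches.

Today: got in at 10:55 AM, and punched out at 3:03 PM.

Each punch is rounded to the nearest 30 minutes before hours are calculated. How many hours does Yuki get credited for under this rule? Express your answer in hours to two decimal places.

4.00 hours

Today: in 10:55 AM→11:00 AM, out 3:03 PM→3:00 PM; 4 h 0 min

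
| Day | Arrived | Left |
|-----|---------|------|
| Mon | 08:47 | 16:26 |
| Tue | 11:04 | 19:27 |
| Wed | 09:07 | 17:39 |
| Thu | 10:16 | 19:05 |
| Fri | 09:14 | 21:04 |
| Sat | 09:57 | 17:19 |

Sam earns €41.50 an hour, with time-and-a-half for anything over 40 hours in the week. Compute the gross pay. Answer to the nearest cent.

Mon: 08:47–16:26 = 7 h 39 min
Tue: 11:04–19:27 = 8 h 23 min
Wed: 09:07–17:39 = 8 h 32 min
Thu: 10:16–19:05 = 8 h 49 min
Fri: 09:14–21:04 = 11 h 50 min
Sat: 09:57–17:19 = 7 h 22 min
Total worked: 52 h 35 min = 3155 min.
Regular 40 h 0 min = 2400 min at €41.50/h; overtime 12 h 35 min = 755 min at €62.25/h.
Pay = (2400 × €41.50 + 755 × €62.25) ÷ 60 = €2443.31.

€2443.31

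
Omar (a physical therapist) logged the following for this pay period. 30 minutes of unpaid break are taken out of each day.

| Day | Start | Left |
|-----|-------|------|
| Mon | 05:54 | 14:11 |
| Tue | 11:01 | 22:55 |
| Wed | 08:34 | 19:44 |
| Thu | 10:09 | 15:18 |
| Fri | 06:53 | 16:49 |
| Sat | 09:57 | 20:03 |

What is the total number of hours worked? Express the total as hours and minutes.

53 h 32 min

Mon: 05:54–14:11 = 8 h 17 min; less 30 min break → 7 h 47 min
Tue: 11:01–22:55 = 11 h 54 min; less 30 min break → 11 h 24 min
Wed: 08:34–19:44 = 11 h 10 min; less 30 min break → 10 h 40 min
Thu: 10:09–15:18 = 5 h 9 min; less 30 min break → 4 h 39 min
Fri: 06:53–16:49 = 9 h 56 min; less 30 min break → 9 h 26 min
Sat: 09:57–20:03 = 10 h 6 min; less 30 min break → 9 h 36 min
Total: 7 h 47 min + 11 h 24 min + 10 h 40 min + 4 h 39 min + 9 h 26 min + 9 h 36 min = 53 h 32 min.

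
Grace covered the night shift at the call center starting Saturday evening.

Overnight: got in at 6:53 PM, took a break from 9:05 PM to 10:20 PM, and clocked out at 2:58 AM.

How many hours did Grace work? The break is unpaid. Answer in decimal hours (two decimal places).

6.83 hours

Overnight: 6:53 PM → midnight = 5 h 7 min; midnight → 2:58 AM = 2 h 58 min; span 8 h 5 min; less 75 min break → 6 h 50 min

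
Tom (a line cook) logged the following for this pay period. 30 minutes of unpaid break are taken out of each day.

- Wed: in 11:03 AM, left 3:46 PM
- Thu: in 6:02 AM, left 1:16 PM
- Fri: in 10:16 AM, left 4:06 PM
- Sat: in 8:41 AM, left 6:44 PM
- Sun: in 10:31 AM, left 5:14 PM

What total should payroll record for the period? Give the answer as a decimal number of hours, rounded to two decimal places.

Wed: 11:03 AM–3:46 PM = 4 h 43 min; less 30 min break → 4 h 13 min
Thu: 6:02 AM–1:16 PM = 7 h 14 min; less 30 min break → 6 h 44 min
Fri: 10:16 AM–4:06 PM = 5 h 50 min; less 30 min break → 5 h 20 min
Sat: 8:41 AM–6:44 PM = 10 h 3 min; less 30 min break → 9 h 33 min
Sun: 10:31 AM–5:14 PM = 6 h 43 min; less 30 min break → 6 h 13 min
Total: 4 h 13 min + 6 h 44 min + 5 h 20 min + 9 h 33 min + 6 h 13 min = 32 h 3 min.

32.05 hours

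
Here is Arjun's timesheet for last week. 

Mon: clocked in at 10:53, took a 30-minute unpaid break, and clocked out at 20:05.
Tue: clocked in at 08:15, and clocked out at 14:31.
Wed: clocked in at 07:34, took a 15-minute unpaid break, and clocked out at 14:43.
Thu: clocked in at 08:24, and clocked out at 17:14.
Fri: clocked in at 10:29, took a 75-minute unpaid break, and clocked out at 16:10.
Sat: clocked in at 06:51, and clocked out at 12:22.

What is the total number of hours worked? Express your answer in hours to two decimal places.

40.65 hours

Mon: 10:53–20:05 = 9 h 12 min; less 30 min break → 8 h 42 min
Tue: 08:15–14:31 = 6 h 16 min
Wed: 07:34–14:43 = 7 h 9 min; less 15 min break → 6 h 54 min
Thu: 08:24–17:14 = 8 h 50 min
Fri: 10:29–16:10 = 5 h 41 min; less 75 min break → 4 h 26 min
Sat: 06:51–12:22 = 5 h 31 min
Total: 8 h 42 min + 6 h 16 min + 6 h 54 min + 8 h 50 min + 4 h 26 min + 5 h 31 min = 40 h 39 min.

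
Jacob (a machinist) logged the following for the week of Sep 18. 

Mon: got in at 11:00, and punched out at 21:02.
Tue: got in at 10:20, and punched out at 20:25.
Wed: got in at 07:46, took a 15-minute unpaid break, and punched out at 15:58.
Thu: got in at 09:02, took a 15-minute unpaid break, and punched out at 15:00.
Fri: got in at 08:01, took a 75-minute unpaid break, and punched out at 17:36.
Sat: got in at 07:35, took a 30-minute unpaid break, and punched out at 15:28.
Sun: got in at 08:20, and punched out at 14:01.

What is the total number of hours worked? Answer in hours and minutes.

55 h 11 min

Mon: 11:00–21:02 = 10 h 2 min
Tue: 10:20–20:25 = 10 h 5 min
Wed: 07:46–15:58 = 8 h 12 min; less 15 min break → 7 h 57 min
Thu: 09:02–15:00 = 5 h 58 min; less 15 min break → 5 h 43 min
Fri: 08:01–17:36 = 9 h 35 min; less 75 min break → 8 h 20 min
Sat: 07:35–15:28 = 7 h 53 min; less 30 min break → 7 h 23 min
Sun: 08:20–14:01 = 5 h 41 min
Total: 10 h 2 min + 10 h 5 min + 7 h 57 min + 5 h 43 min + 8 h 20 min + 7 h 23 min + 5 h 41 min = 55 h 11 min.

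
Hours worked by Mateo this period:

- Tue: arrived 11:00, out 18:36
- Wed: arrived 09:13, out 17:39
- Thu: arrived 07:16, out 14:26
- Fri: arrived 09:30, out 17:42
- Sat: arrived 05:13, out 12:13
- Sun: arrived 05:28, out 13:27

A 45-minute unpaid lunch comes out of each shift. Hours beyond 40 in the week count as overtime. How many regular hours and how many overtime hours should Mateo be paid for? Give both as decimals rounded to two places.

Regular 40.00 hours, overtime 1.88 hours

Tue: 11:00–18:36 = 7 h 36 min; less 45 min break → 6 h 51 min
Wed: 09:13–17:39 = 8 h 26 min; less 45 min break → 7 h 41 min
Thu: 07:16–14:26 = 7 h 10 min; less 45 min break → 6 h 25 min
Fri: 09:30–17:42 = 8 h 12 min; less 45 min break → 7 h 27 min
Sat: 05:13–12:13 = 7 h 0 min; less 45 min break → 6 h 15 min
Sun: 05:28–13:27 = 7 h 59 min; less 45 min break → 7 h 14 min
Total worked: 41 h 53 min = 41.88 h.
Threshold 40 h → overtime 1 h 53 min, regular 40 h 0 min.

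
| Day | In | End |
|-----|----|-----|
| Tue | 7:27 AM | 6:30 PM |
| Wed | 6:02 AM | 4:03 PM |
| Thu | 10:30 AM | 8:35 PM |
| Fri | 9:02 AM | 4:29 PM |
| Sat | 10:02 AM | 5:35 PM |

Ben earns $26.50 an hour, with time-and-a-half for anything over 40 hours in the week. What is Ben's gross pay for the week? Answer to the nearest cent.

$1304.46

Tue: 7:27 AM–6:30 PM = 11 h 3 min
Wed: 6:02 AM–4:03 PM = 10 h 1 min
Thu: 10:30 AM–8:35 PM = 10 h 5 min
Fri: 9:02 AM–4:29 PM = 7 h 27 min
Sat: 10:02 AM–5:35 PM = 7 h 33 min
Total worked: 46 h 9 min = 2769 min.
Regular 40 h 0 min = 2400 min at $26.50/h; overtime 6 h 9 min = 369 min at $39.75/h.
Pay = (2400 × $26.50 + 369 × $39.75) ÷ 60 = $1304.46.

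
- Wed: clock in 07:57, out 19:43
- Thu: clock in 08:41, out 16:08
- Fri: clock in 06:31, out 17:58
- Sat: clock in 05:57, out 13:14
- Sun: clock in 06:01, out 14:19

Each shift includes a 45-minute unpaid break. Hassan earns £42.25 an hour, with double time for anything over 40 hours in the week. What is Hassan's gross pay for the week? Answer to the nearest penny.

Wed: 07:57–19:43 = 11 h 46 min; less 45 min break → 11 h 1 min
Thu: 08:41–16:08 = 7 h 27 min; less 45 min break → 6 h 42 min
Fri: 06:31–17:58 = 11 h 27 min; less 45 min break → 10 h 42 min
Sat: 05:57–13:14 = 7 h 17 min; less 45 min break → 6 h 32 min
Sun: 06:01–14:19 = 8 h 18 min; less 45 min break → 7 h 33 min
Total worked: 42 h 30 min = 2550 min.
Regular 40 h 0 min = 2400 min at £42.25/h; overtime 2 h 30 min = 150 min at £84.50/h.
Pay = (2400 × £42.25 + 150 × £84.50) ÷ 60 = £1901.25.

£1901.25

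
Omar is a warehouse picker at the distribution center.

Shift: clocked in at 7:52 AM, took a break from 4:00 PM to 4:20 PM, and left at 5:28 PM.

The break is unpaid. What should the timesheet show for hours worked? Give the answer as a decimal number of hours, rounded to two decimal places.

Shift: 7:52 AM–5:28 PM = 9 h 36 min; less 20 min break → 9 h 16 min

9.27 hours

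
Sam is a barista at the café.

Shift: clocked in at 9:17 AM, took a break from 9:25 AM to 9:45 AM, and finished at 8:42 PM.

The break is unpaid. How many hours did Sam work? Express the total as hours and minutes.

Shift: 9:17 AM–8:42 PM = 11 h 25 min; less 20 min break → 11 h 5 min

11 h 5 min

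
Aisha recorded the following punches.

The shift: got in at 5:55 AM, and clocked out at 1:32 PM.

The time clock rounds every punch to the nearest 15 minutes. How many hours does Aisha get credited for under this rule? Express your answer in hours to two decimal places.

The shift: in 5:55 AM→6:00 AM, out 1:32 PM→1:30 PM; 7 h 30 min

7.50 hours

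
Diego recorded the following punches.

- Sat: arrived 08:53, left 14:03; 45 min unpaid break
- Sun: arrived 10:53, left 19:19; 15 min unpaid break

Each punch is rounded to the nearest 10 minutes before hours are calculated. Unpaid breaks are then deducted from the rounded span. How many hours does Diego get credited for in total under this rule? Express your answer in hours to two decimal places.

12.67 hours

Sat: in 08:53→08:50, out 14:03→14:00; 5 h 10 min − 45 min = 4 h 25 min
Sun: in 10:53→10:50, out 19:19→19:20; 8 h 30 min − 15 min = 8 h 15 min
Total credited: 12 h 40 min.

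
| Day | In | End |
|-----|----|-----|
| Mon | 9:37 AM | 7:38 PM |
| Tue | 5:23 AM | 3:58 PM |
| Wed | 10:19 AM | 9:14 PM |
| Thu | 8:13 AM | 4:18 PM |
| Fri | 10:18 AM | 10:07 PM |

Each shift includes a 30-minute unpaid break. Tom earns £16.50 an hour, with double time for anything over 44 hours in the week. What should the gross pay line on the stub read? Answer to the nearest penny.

£888.25

Mon: 9:37 AM–7:38 PM = 10 h 1 min; less 30 min break → 9 h 31 min
Tue: 5:23 AM–3:58 PM = 10 h 35 min; less 30 min break → 10 h 5 min
Wed: 10:19 AM–9:14 PM = 10 h 55 min; less 30 min break → 10 h 25 min
Thu: 8:13 AM–4:18 PM = 8 h 5 min; less 30 min break → 7 h 35 min
Fri: 10:18 AM–10:07 PM = 11 h 49 min; less 30 min break → 11 h 19 min
Total worked: 48 h 55 min = 2935 min.
Regular 44 h 0 min = 2640 min at £16.50/h; overtime 4 h 55 min = 295 min at £33.00/h.
Pay = (2640 × £16.50 + 295 × £33.00) ÷ 60 = £888.25.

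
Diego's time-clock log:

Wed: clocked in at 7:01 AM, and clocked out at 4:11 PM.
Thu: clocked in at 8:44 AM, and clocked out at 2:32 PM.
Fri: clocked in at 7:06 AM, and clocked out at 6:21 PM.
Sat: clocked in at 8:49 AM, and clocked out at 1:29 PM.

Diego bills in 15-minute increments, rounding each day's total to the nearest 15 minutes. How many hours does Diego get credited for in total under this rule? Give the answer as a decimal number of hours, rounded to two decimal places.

31.00 hours

Wed: 7:01 AM–4:11 PM = 9 h 10 min → rounds to 9 h 15 min
Thu: 8:44 AM–2:32 PM = 5 h 48 min → rounds to 5 h 45 min
Fri: 7:06 AM–6:21 PM = 11 h 15 min → rounds to 11 h 15 min
Sat: 8:49 AM–1:29 PM = 4 h 40 min → rounds to 4 h 45 min
Total credited: 31 h 0 min.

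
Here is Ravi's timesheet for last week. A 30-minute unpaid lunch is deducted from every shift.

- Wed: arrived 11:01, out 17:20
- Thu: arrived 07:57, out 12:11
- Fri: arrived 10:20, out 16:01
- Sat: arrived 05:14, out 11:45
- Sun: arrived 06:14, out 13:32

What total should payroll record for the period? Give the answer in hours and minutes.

27 h 33 min

Wed: 11:01–17:20 = 6 h 19 min; less 30 min break → 5 h 49 min
Thu: 07:57–12:11 = 4 h 14 min; less 30 min break → 3 h 44 min
Fri: 10:20–16:01 = 5 h 41 min; less 30 min break → 5 h 11 min
Sat: 05:14–11:45 = 6 h 31 min; less 30 min break → 6 h 1 min
Sun: 06:14–13:32 = 7 h 18 min; less 30 min break → 6 h 48 min
Total: 5 h 49 min + 3 h 44 min + 5 h 11 min + 6 h 1 min + 6 h 48 min = 27 h 33 min.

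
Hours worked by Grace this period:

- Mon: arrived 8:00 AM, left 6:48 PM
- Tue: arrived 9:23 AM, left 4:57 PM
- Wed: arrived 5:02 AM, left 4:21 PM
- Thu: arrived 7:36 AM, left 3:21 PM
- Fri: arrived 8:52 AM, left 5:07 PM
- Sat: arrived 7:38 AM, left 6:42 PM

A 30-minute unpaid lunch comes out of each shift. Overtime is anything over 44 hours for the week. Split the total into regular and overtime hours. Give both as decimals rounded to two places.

Regular 44.00 hours, overtime 9.75 hours

Mon: 8:00 AM–6:48 PM = 10 h 48 min; less 30 min break → 10 h 18 min
Tue: 9:23 AM–4:57 PM = 7 h 34 min; less 30 min break → 7 h 4 min
Wed: 5:02 AM–4:21 PM = 11 h 19 min; less 30 min break → 10 h 49 min
Thu: 7:36 AM–3:21 PM = 7 h 45 min; less 30 min break → 7 h 15 min
Fri: 8:52 AM–5:07 PM = 8 h 15 min; less 30 min break → 7 h 45 min
Sat: 7:38 AM–6:42 PM = 11 h 4 min; less 30 min break → 10 h 34 min
Total worked: 53 h 45 min = 53.75 h.
Threshold 44 h → overtime 9 h 45 min, regular 44 h 0 min.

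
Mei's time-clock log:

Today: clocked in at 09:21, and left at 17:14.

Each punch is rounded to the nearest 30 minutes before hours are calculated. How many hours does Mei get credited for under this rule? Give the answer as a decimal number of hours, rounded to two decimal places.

Today: in 09:21→09:30, out 17:14→17:00; 7 h 30 min

7.50 hours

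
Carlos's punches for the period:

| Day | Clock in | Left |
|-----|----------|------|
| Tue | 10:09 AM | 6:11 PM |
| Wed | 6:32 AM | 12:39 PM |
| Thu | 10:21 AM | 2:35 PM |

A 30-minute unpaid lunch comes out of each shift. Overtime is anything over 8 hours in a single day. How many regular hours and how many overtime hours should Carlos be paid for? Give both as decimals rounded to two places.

Regular 16.88 hours, overtime 0.00 hours

Tue: 10:09 AM–6:11 PM = 8 h 2 min; less 30 min break → 7 h 32 min
Wed: 6:32 AM–12:39 PM = 6 h 7 min; less 30 min break → 5 h 37 min
Thu: 10:21 AM–2:35 PM = 4 h 14 min; less 30 min break → 3 h 44 min
Tue reg 7 h 32 min / OT 0 h 0 min; Wed reg 5 h 37 min / OT 0 h 0 min; Thu reg 3 h 44 min / OT 0 h 0 min.
Totals: regular 16 h 53 min, overtime 0 h 0 min.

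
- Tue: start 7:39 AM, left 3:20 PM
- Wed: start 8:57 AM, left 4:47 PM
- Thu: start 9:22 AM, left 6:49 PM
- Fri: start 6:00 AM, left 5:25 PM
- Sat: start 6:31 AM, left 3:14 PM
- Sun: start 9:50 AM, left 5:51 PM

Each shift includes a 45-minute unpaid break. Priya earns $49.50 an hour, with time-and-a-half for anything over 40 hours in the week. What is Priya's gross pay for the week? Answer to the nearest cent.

$2619.79

Tue: 7:39 AM–3:20 PM = 7 h 41 min; less 45 min break → 6 h 56 min
Wed: 8:57 AM–4:47 PM = 7 h 50 min; less 45 min break → 7 h 5 min
Thu: 9:22 AM–6:49 PM = 9 h 27 min; less 45 min break → 8 h 42 min
Fri: 6:00 AM–5:25 PM = 11 h 25 min; less 45 min break → 10 h 40 min
Sat: 6:31 AM–3:14 PM = 8 h 43 min; less 45 min break → 7 h 58 min
Sun: 9:50 AM–5:51 PM = 8 h 1 min; less 45 min break → 7 h 16 min
Total worked: 48 h 37 min = 2917 min.
Regular 40 h 0 min = 2400 min at $49.50/h; overtime 8 h 37 min = 517 min at $74.25/h.
Pay = (2400 × $49.50 + 517 × $74.25) ÷ 60 = $2619.79.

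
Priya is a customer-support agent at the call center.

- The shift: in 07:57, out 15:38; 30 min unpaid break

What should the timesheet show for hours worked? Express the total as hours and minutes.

The shift: 07:57–15:38 = 7 h 41 min; less 30 min break → 7 h 11 min

7 h 11 min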